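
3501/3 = 1167 = 1167.00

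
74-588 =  - 514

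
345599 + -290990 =54609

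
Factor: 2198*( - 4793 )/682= - 5267507/341= - 7^1*11^(- 1)*31^( - 1)*157^1*4793^1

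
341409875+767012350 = 1108422225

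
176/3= 58 + 2/3 = 58.67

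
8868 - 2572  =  6296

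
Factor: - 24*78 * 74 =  - 138528 = - 2^5*3^2*13^1*37^1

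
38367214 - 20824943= 17542271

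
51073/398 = 128+129/398 = 128.32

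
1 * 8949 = 8949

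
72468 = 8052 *9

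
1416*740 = 1047840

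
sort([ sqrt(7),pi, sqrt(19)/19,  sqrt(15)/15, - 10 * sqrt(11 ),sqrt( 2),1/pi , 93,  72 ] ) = [ - 10*sqrt (11), sqrt (19)/19,sqrt( 15 ) /15, 1/pi, sqrt(2 ),  sqrt( 7),pi,72, 93 ] 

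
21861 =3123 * 7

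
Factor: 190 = 2^1*5^1 * 19^1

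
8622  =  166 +8456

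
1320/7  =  1320/7 = 188.57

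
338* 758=256204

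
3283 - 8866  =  -5583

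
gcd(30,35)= 5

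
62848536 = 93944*669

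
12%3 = 0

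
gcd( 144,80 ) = 16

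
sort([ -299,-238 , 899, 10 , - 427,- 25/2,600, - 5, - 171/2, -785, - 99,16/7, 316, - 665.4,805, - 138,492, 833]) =[  -  785, - 665.4,-427, - 299,-238, - 138,-99, - 171/2, - 25/2, - 5, 16/7,10, 316,492,600,805,833,899 ]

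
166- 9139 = -8973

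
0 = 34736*0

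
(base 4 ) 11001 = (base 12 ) 229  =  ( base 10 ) 321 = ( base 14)18D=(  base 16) 141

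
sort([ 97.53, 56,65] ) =[ 56 , 65, 97.53 ]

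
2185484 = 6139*356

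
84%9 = 3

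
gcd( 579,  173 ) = 1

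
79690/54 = 39845/27  =  1475.74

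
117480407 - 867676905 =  - 750196498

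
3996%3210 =786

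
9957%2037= 1809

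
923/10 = 92+3/10 =92.30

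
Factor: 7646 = 2^1*3823^1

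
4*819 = 3276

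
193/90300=193/90300 = 0.00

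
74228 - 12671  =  61557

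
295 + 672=967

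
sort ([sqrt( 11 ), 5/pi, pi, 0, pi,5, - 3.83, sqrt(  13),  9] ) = [ - 3.83,0,5/pi, pi, pi, sqrt( 11 ),sqrt( 13),5, 9]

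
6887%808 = 423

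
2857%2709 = 148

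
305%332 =305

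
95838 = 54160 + 41678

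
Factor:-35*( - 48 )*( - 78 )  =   - 2^5 * 3^2 * 5^1*7^1*13^1= - 131040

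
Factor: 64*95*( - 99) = -2^6*3^2*5^1*11^1*19^1 = - 601920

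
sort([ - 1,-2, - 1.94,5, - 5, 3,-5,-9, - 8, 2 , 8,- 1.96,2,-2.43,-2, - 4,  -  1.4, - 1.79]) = [-9,-8,  -  5,  -  5, - 4,-2.43 , - 2,  -  2 , - 1.96,-1.94, - 1.79, - 1.4  ,- 1,2, 2,3, 5,  8]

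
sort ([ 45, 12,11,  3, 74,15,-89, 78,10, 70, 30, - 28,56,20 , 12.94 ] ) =[ - 89, - 28, 3, 10, 11,12,12.94,  15, 20, 30, 45, 56, 70 , 74,78 ]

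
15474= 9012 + 6462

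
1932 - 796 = 1136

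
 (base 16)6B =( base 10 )107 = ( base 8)153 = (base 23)4f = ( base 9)128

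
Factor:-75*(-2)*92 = 13800 = 2^3*3^1*5^2*23^1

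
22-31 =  - 9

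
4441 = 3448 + 993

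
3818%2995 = 823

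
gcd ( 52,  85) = 1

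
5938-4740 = 1198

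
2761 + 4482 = 7243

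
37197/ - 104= -358 +35/104  =  - 357.66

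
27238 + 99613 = 126851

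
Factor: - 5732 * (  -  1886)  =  10810552 = 2^3*23^1*41^1 * 1433^1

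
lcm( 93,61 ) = 5673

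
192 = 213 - 21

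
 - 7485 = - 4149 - 3336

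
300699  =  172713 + 127986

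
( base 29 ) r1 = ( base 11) 653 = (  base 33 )np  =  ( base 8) 1420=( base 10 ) 784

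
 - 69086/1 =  - 69086 = -  69086.00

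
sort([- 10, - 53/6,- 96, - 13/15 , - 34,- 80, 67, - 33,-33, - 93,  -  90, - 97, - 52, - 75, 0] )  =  [  -  97, - 96, - 93,  -  90,-80, -75,-52, - 34, - 33,-33,-10, - 53/6, - 13/15,0, 67] 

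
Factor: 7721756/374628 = 1930439/93657 = 3^( - 1)*7^1*211^1 * 1307^1*31219^( - 1)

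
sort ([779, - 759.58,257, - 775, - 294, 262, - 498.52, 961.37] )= [- 775, - 759.58, - 498.52,-294,  257,262,779,961.37 ]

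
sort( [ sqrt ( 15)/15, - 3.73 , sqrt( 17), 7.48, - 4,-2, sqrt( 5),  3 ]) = [ -4, - 3.73,-2,sqrt ( 15)/15,  sqrt(5),3,  sqrt( 17), 7.48 ] 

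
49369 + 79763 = 129132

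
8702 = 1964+6738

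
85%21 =1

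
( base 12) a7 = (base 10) 127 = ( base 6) 331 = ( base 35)3M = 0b1111111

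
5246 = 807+4439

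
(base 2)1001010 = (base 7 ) 134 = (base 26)2M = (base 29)2G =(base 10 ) 74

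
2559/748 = 3 + 315/748 = 3.42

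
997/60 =997/60 =16.62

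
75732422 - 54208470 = 21523952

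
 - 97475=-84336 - 13139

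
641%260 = 121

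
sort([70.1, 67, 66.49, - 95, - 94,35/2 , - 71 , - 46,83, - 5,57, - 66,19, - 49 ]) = [ - 95, - 94, - 71, - 66, - 49, - 46, - 5, 35/2,19,57,66.49,67,70.1,83 ]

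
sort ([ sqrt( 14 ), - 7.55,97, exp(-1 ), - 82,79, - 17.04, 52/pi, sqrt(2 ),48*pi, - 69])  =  [ - 82,- 69,  -  17.04, - 7.55, exp( - 1), sqrt( 2), sqrt( 14),52/pi, 79 , 97, 48 * pi]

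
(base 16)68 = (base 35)2Y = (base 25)44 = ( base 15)6E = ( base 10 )104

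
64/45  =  1+19/45 = 1.42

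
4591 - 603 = 3988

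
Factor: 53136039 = 3^1*11^1 *1610183^1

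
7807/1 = 7807 = 7807.00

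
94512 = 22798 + 71714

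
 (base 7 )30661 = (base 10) 7540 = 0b1110101110100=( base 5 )220130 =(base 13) 3580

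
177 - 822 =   -  645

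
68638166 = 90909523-22271357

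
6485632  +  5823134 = 12308766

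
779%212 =143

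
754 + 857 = 1611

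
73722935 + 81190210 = 154913145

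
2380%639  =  463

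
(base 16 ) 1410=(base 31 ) 5al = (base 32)50G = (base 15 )17c6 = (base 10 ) 5136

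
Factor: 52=2^2*13^1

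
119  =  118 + 1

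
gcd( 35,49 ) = 7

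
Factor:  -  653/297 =  -  3^ (-3 )*11^( - 1 )*653^1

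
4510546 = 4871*926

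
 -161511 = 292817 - 454328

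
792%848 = 792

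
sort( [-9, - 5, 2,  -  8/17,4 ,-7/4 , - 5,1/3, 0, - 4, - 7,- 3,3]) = [ - 9,- 7,-5,- 5,  -  4, - 3,  -  7/4,  -  8/17, 0,1/3, 2, 3,4]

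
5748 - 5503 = 245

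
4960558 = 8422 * 589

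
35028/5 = 7005 + 3/5 = 7005.60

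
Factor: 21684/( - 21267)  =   - 52/51 = - 2^2 * 3^ (-1 )* 13^1*17^(-1)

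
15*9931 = 148965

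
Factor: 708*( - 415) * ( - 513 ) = 2^2*3^4*5^1*19^1*59^1  *83^1 = 150729660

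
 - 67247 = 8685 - 75932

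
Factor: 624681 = 3^2 * 31^1*2239^1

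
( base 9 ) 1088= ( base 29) RQ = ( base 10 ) 809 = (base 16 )329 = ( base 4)30221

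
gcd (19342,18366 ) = 2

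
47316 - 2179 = 45137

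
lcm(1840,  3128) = 31280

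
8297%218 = 13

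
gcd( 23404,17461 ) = 1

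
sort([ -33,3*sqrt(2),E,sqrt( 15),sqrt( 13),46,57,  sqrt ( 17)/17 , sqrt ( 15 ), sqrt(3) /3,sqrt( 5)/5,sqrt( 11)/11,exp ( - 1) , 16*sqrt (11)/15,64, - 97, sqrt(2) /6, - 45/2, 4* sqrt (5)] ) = [ - 97,-33, - 45/2 , sqrt( 2)/6,sqrt ( 17)/17,sqrt( 11 )/11,exp ( - 1),  sqrt( 5)/5,sqrt(3)/3,E,16*sqrt(11 )/15, sqrt( 13),sqrt ( 15),sqrt( 15 ), 3*sqrt( 2), 4*sqrt( 5), 46,57 , 64]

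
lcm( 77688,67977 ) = 543816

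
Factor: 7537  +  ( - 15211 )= - 7674 = - 2^1*3^1*1279^1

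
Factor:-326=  - 2^1 * 163^1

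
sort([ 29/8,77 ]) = [ 29/8, 77 ]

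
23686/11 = 23686/11 =2153.27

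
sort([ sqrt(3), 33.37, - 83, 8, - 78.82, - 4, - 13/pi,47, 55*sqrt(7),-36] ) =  [ - 83, - 78.82,-36, - 13/pi, - 4,sqrt( 3), 8, 33.37,47, 55*sqrt( 7) ] 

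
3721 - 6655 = -2934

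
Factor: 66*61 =4026 = 2^1 * 3^1*11^1*61^1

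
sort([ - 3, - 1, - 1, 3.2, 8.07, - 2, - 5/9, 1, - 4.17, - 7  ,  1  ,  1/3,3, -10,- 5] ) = [ - 10, - 7, - 5, - 4.17, - 3, - 2, -1, - 1, - 5/9, 1/3, 1,1, 3,3.2 , 8.07]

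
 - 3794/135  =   - 29 + 121/135 = - 28.10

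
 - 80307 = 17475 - 97782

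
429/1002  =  143/334 =0.43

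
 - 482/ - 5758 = 241/2879 = 0.08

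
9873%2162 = 1225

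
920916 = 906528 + 14388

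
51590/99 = 521+1/9 = 521.11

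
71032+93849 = 164881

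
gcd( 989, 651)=1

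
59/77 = 59/77  =  0.77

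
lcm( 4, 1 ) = 4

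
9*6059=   54531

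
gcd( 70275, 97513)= 1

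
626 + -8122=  - 7496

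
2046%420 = 366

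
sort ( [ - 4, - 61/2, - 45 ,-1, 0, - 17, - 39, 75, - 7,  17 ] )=[ - 45 , - 39,- 61/2, - 17, - 7, - 4,  -  1,0, 17, 75]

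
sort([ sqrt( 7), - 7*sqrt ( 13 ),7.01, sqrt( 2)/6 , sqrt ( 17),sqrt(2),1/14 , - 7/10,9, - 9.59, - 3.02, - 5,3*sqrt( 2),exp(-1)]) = [-7 * sqrt( 13), - 9.59,-5,-3.02,-7/10,1/14, sqrt ( 2) /6,exp(  -  1),sqrt(2 ),sqrt ( 7),sqrt(17), 3*sqrt(2),7.01, 9]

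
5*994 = 4970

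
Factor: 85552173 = 3^3*7^1 * 47^1*9631^1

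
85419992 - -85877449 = 171297441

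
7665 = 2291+5374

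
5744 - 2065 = 3679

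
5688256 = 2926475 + 2761781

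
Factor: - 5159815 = -5^1*53^1*19471^1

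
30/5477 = 30/5477 = 0.01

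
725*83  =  60175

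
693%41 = 37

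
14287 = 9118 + 5169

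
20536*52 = 1067872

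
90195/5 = 18039= 18039.00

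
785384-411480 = 373904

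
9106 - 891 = 8215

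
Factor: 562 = 2^1*281^1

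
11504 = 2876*4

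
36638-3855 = 32783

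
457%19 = 1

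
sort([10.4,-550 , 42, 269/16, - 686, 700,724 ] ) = [ - 686, - 550,  10.4,269/16,42,700  ,  724]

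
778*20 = 15560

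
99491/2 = 49745 + 1/2 =49745.50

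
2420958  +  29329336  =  31750294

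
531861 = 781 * 681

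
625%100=25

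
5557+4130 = 9687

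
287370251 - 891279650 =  - 603909399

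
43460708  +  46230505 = 89691213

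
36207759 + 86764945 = 122972704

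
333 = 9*37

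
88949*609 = 54169941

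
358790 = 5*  71758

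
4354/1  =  4354  =  4354.00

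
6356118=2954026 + 3402092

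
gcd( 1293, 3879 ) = 1293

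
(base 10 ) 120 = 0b1111000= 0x78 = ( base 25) 4K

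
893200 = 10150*88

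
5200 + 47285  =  52485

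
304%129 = 46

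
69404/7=69404/7= 9914.86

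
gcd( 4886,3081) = 1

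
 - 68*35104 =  - 2387072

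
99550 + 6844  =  106394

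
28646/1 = 28646  =  28646.00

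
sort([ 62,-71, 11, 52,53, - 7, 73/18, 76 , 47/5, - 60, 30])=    [-71,  -  60, - 7 , 73/18, 47/5, 11, 30, 52,  53, 62, 76 ] 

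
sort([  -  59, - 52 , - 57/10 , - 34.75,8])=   [ - 59, - 52, - 34.75, - 57/10,8 ]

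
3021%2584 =437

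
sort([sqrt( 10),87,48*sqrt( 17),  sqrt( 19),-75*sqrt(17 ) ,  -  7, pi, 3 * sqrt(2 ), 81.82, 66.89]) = [ - 75*sqrt(17 ),-7,pi , sqrt( 10 ),  3*sqrt (2), sqrt( 19), 66.89,81.82, 87, 48*sqrt ( 17)] 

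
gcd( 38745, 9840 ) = 615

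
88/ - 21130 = -1 + 10521/10565 = - 0.00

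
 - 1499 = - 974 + -525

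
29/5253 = 29/5253=0.01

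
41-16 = 25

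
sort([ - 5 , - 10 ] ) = [ - 10, - 5 ]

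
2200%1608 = 592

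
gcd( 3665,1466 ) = 733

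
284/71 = 4 = 4.00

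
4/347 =4/347 = 0.01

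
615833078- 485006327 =130826751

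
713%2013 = 713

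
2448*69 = 168912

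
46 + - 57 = - 11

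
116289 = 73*1593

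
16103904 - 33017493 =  - 16913589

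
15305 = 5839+9466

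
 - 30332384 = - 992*30577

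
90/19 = 90/19 = 4.74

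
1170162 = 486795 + 683367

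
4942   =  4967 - 25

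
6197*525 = 3253425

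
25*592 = 14800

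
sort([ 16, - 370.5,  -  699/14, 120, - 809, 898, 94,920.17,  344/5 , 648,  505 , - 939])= [  -  939, - 809, - 370.5, - 699/14, 16,344/5  ,  94,120, 505,  648, 898, 920.17 ]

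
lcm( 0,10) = 0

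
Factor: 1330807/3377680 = 2^( - 4 ) * 5^( - 1 )*43^1*30949^1*42221^ ( - 1 ) 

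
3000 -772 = 2228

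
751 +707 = 1458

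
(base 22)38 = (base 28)2I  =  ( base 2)1001010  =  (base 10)74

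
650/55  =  11 + 9/11 = 11.82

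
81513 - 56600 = 24913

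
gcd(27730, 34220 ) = 590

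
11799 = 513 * 23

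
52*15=780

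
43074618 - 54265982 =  - 11191364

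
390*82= 31980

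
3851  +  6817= 10668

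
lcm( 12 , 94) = 564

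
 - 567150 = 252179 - 819329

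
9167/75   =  122+17/75 =122.23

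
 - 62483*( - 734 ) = 45862522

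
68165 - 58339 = 9826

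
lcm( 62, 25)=1550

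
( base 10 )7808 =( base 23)EHB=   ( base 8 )17200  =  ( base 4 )1322000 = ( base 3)101201012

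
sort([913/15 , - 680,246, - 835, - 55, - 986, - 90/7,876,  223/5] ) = [ - 986, -835, - 680,  -  55, - 90/7, 223/5,913/15,246,876]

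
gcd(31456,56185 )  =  1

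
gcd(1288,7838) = 2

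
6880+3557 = 10437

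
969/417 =2 + 45/139 = 2.32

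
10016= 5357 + 4659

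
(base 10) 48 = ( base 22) 24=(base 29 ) 1J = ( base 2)110000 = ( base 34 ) 1e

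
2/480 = 1/240 = 0.00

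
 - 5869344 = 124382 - 5993726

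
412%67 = 10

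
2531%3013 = 2531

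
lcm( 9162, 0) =0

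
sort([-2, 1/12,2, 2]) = [-2, 1/12, 2, 2]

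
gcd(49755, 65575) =5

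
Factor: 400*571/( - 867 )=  - 2^4*3^( - 1)*5^2*17^( - 2 )* 571^1 = - 228400/867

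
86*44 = 3784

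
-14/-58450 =1/4175 = 0.00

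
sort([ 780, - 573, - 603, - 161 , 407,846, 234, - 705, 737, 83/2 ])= [ - 705, - 603  , - 573,-161, 83/2, 234,407,737,780,846 ] 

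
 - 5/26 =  - 5/26=   - 0.19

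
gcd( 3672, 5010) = 6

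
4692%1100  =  292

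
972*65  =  63180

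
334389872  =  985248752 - 650858880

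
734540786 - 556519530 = 178021256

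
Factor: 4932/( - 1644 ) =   -  3^1 = -  3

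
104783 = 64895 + 39888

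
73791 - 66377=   7414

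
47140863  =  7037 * 6699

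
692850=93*7450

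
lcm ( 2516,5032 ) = 5032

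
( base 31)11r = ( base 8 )1773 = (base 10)1019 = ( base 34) TX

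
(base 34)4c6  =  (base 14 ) 1B9C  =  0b1001110101110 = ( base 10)5038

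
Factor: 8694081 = 3^3 * 11^1  *73^1*401^1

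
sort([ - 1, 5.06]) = [ - 1, 5.06 ] 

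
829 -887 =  - 58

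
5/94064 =5/94064 = 0.00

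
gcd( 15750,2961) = 63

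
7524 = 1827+5697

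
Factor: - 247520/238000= - 2^1*5^(  -  2)*13^1  =  - 26/25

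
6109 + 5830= 11939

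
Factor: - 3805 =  - 5^1*761^1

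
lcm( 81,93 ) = 2511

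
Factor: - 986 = - 2^1*17^1*29^1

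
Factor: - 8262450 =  - 2^1*3^2*5^2*7^1* 43^1*61^1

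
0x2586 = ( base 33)8r3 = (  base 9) 14153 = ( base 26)E5C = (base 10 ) 9606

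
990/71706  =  165/11951 = 0.01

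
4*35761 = 143044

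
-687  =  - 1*687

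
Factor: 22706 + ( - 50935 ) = - 28229^1 =- 28229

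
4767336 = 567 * 8408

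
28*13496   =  377888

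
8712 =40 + 8672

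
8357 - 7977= 380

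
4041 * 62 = 250542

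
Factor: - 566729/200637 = - 3^(- 4)*17^2*37^1*53^1*2477^ ( - 1)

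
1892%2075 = 1892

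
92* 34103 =3137476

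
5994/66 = 999/11 = 90.82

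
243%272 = 243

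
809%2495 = 809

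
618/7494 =103/1249 = 0.08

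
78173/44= 1776 + 29/44 = 1776.66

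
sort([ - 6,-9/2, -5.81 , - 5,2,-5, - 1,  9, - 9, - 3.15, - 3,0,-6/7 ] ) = [ - 9, - 6, - 5.81, - 5, - 5, - 9/2, - 3.15,  -  3,  -  1, -6/7, 0, 2,9] 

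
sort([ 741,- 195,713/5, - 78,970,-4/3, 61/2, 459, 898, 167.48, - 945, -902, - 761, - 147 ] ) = [ - 945, -902,-761, - 195,-147, -78, - 4/3, 61/2, 713/5,  167.48, 459,  741,898, 970]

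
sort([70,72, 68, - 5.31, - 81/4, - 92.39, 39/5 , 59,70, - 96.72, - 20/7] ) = [ - 96.72,-92.39, - 81/4, - 5.31, - 20/7 , 39/5, 59, 68,70, 70,72]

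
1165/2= 582+1/2 = 582.50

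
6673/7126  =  6673/7126 = 0.94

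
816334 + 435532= 1251866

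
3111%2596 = 515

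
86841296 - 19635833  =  67205463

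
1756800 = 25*70272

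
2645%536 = 501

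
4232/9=470 + 2/9 = 470.22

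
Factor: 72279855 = 3^2*5^1 * 73^1*22003^1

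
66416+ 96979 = 163395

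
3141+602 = 3743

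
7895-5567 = 2328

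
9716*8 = 77728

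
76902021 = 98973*777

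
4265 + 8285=12550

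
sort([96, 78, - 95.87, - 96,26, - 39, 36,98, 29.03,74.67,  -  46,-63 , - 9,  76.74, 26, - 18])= [ - 96, - 95.87, - 63, - 46, - 39, - 18,- 9, 26,26, 29.03, 36, 74.67 , 76.74,78,96, 98 ]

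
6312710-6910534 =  - 597824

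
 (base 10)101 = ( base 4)1211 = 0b1100101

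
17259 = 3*5753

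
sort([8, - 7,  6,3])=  [ -7, 3,  6 , 8] 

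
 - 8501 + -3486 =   -  11987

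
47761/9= 47761/9= 5306.78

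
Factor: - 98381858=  - 2^1*49190929^1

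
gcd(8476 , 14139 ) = 1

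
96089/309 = 310 + 299/309 =310.97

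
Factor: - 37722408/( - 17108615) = 2^3*3^1*5^( - 1)*37^(-1 )* 269^1*5843^1*92479^( - 1)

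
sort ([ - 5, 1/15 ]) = [ - 5,1/15 ] 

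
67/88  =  67/88=0.76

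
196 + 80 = 276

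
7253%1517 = 1185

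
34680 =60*578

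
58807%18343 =3778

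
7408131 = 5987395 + 1420736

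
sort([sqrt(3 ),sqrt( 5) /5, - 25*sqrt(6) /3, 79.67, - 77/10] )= [ - 25*sqrt(6) /3, - 77/10 , sqrt(5 ) /5,sqrt(3 ) , 79.67 ]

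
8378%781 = 568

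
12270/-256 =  - 48 + 9/128 = -47.93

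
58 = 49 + 9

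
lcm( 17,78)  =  1326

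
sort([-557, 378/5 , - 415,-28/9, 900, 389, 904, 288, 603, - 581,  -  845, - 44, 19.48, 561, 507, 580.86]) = [- 845, -581,  -  557,-415, - 44, - 28/9, 19.48, 378/5,288, 389,507, 561, 580.86,603, 900, 904]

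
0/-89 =0/1 = - 0.00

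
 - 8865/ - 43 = 8865/43  =  206.16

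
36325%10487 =4864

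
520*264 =137280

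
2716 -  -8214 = 10930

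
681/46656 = 227/15552 = 0.01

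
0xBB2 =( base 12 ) 1896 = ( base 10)2994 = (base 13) 1494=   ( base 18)946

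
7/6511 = 7/6511 = 0.00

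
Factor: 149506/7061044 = 2^( - 1 )*7^1*59^1*181^1*1039^( - 1 )*1699^( - 1 )  =  74753/3530522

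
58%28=2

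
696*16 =11136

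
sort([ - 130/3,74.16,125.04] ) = [ - 130/3, 74.16  ,  125.04]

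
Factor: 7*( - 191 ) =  - 7^1*191^1 = - 1337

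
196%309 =196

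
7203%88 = 75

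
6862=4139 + 2723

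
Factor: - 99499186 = - 2^1*491^1 * 101323^1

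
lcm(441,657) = 32193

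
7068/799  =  7068/799  =  8.85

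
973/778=973/778 = 1.25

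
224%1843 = 224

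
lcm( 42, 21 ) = 42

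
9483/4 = 9483/4  =  2370.75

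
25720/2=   12860 = 12860.00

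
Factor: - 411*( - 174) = 71514 =2^1 *3^2*29^1*137^1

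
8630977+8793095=17424072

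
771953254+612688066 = 1384641320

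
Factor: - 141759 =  - 3^2*19^1*829^1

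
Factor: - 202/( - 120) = 2^ (  -  2 )*3^( - 1 )*5^( - 1)*101^1  =  101/60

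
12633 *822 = 10384326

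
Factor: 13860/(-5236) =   -  3^2* 5^1 * 17^( - 1)=- 45/17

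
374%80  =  54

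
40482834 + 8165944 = 48648778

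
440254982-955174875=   -  514919893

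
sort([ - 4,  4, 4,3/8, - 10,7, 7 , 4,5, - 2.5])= [ - 10, - 4, - 2.5, 3/8,4,4,4,5 , 7,7]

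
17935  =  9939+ 7996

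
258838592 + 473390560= 732229152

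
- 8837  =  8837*(-1)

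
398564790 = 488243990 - 89679200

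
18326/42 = 436+1/3 = 436.33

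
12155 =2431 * 5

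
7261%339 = 142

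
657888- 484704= 173184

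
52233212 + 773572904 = 825806116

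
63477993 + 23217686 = 86695679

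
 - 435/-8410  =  3/58 = 0.05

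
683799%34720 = 24119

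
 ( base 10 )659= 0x293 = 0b1010010011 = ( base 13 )3B9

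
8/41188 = 2/10297 = 0.00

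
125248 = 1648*76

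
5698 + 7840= 13538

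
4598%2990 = 1608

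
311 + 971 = 1282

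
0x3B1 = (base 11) 78A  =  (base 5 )12240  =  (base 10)945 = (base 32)TH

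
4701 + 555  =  5256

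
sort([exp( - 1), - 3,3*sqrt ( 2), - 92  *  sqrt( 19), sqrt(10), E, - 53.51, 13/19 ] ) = [ - 92*sqrt( 19), - 53.51, - 3 , exp( - 1 ),13/19, E, sqrt ( 10) , 3*sqrt ( 2)] 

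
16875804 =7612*2217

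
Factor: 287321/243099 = 3^( - 2)*27011^( - 1) * 287321^1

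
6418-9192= -2774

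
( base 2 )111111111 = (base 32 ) fv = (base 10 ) 511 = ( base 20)15B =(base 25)kb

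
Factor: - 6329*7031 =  - 44499199=- 79^1*89^1*6329^1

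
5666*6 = 33996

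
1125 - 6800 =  - 5675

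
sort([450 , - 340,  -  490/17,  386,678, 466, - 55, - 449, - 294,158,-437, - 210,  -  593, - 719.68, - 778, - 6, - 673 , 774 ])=[ - 778,-719.68, - 673,-593, - 449, - 437, - 340, - 294, - 210,-55, - 490/17, - 6,158, 386,  450, 466,678, 774]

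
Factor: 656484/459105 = 908/635 = 2^2*5^( - 1)*127^( - 1) * 227^1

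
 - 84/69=-2+18/23 = - 1.22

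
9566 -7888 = 1678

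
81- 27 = 54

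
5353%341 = 238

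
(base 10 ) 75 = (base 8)113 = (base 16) 4B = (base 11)69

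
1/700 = 1/700 = 0.00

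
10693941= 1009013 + 9684928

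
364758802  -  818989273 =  - 454230471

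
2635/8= 329+3/8 =329.38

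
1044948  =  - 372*(  -  2809 )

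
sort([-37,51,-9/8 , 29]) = [ - 37, - 9/8,29, 51]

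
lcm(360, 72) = 360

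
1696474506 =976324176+720150330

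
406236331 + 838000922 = 1244237253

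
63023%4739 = 1416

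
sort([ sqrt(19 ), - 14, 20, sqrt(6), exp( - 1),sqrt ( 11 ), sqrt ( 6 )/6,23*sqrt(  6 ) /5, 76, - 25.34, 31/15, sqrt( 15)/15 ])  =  [ - 25.34, - 14, sqrt(15)/15, exp( - 1 ),sqrt(6)/6, 31/15, sqrt(6),  sqrt(11 ), sqrt( 19),23*sqrt (6)/5,20,76 ] 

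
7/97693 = 7/97693   =  0.00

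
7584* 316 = 2396544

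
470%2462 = 470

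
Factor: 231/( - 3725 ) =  - 3^1*5^(  -  2)*7^1*11^1*149^( - 1) 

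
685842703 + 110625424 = 796468127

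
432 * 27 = 11664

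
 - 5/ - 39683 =5/39683 = 0.00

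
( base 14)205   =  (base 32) cd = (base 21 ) ij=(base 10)397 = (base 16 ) 18D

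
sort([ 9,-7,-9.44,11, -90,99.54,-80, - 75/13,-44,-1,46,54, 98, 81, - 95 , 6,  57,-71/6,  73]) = [-95, - 90, - 80, - 44,-71/6 , - 9.44,  -  7, - 75/13, - 1 , 6,9,11, 46, 54,57 , 73,81,98,99.54]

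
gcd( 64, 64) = 64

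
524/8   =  65 + 1/2 = 65.50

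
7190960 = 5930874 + 1260086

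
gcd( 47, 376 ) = 47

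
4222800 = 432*9775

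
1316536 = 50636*26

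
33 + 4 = 37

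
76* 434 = 32984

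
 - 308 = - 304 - 4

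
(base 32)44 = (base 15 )8C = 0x84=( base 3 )11220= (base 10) 132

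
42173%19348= 3477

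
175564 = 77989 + 97575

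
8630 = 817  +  7813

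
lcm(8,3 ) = 24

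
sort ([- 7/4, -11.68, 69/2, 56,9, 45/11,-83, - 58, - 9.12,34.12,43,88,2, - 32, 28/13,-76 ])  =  [ - 83,  -  76, - 58,  -  32, - 11.68, - 9.12 ,-7/4 , 2,28/13, 45/11 , 9,34.12,69/2, 43,56  ,  88]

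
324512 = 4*81128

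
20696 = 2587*8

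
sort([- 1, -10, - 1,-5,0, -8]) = [ - 10, - 8, - 5,- 1, - 1 , 0]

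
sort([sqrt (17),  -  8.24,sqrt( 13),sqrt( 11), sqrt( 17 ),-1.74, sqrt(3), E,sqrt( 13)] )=[- 8.24, - 1.74, sqrt (3 ),E,sqrt( 11),sqrt( 13), sqrt(13),  sqrt( 17 ), sqrt ( 17 ) ] 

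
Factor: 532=2^2*7^1*19^1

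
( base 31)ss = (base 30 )TQ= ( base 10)896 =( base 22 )1IG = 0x380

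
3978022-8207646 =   -  4229624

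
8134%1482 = 724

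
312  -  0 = 312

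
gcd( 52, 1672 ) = 4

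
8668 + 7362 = 16030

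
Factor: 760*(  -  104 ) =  - 79040 = -2^6 * 5^1*13^1*19^1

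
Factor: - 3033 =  - 3^2*337^1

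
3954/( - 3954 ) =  - 1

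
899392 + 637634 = 1537026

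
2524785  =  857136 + 1667649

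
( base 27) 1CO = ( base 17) 3C6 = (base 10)1077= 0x435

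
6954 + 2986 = 9940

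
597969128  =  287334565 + 310634563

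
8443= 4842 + 3601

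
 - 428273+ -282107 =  - 710380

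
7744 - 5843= 1901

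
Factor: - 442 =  - 2^1*13^1*17^1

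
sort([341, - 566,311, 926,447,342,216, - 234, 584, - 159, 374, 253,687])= [ - 566,-234, - 159, 216,  253,311 , 341,342,374, 447, 584, 687  ,  926]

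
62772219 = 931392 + 61840827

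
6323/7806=6323/7806 = 0.81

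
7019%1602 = 611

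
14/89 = 14/89 = 0.16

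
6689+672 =7361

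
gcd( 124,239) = 1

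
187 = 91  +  96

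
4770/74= 64 + 17/37 = 64.46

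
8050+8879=16929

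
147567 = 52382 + 95185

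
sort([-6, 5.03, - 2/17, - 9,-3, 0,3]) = [ - 9,  -  6,  -  3, - 2/17,0,3,  5.03 ] 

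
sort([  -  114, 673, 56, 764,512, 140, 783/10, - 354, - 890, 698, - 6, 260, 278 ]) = [ - 890, - 354, - 114 , - 6, 56, 783/10, 140, 260,  278,512, 673, 698, 764]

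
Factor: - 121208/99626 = -2^2*139^1*457^ ( - 1)  =  -556/457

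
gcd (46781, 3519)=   1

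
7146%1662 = 498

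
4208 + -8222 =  - 4014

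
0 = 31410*0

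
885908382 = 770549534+115358848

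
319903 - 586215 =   -  266312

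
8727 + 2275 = 11002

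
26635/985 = 27 + 8/197 =27.04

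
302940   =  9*33660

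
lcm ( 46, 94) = 2162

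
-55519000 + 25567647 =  - 29951353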